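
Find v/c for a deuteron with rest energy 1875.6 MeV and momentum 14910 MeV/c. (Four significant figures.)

0.9922

pc/(mc²) = 14910/1875.6 = 7.9495 = βγ = β/√(1−β²).
So β² = x²/(1 + x²) with x = 7.9495: x² = 63.1946, β² = 63.1946/64.1946 = 0.984422, β = 0.9922.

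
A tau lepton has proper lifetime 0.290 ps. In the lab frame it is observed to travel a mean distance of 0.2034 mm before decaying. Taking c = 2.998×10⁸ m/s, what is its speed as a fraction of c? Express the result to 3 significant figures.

Let x = d/(cτ) = 2.034×10^-4 m / (2.998×10⁸ m/s × 2.900×10^-13 s) = 2.3395. Since d = βγcτ, x = βγ = β/√(1−β²).
Solving: β² = x²/(1+x²) = 5.47326/6.47326 = 0.845518, so β = 0.920.

0.920c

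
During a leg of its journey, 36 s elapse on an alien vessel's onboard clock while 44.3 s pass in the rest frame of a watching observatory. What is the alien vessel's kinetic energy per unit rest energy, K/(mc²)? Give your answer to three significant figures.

0.231

The time-dilation ratio gives γ = 44.3/36 = 1.23056.
Since K = (γ−1)mc², K/(mc²) = 1.23056 − 1 = 0.231.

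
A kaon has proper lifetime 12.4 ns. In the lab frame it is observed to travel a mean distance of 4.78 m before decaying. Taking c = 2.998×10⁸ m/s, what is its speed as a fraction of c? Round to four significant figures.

0.7894c

Lab distance = (lab lifetime)·v = γτ·βc, so βγ = d/(cτ) = 4.780/(2.998×10⁸ × 1.240×10^-8) = 1.2858.
With βγ = 1.2858: γ² = 1 + (βγ)² = 2.65328, and β = (βγ)/γ = 1.2858/1.62889 = 0.7894.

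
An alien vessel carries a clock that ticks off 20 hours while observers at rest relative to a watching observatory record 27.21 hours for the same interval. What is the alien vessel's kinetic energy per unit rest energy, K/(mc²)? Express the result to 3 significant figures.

0.361

γ = Δt/Δτ = 27.21/20 = 1.3605.
Since K = (γ−1)mc², K/(mc²) = 1.3605 − 1 = 0.361.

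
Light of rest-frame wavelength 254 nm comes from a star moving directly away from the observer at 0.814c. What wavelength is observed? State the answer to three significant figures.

Relativistic Doppler for wavelength: λ_obs = λ_src · √((1+β)/(1−β)).
With β = 0.814: factor = √(1.814/0.186) = 3.1229.
λ_obs = 254 × 3.1229 = 793 nm.

793 nm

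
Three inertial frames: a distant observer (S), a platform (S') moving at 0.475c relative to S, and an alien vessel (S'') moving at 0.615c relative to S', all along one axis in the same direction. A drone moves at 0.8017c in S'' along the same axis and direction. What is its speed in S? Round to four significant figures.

Compose velocities in two stages. Stage 1 (into S'): u₁ = (0.8017+0.615)/(1+0.8017×0.615) = 0.94887.
Stage 2 (into S): u = (0.94887+0.475)/(1+0.94887×0.475) = 0.9815, so the speed is 0.9815c.

0.9815c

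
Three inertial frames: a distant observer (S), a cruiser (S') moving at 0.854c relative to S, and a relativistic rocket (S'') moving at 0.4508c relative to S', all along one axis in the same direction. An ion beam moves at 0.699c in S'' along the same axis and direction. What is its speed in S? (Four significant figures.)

0.9895c

Compose velocities in two stages. Stage 1 (into S'): u₁ = (0.699+0.4508)/(1+0.699×0.4508) = 0.8743.
Stage 2 (into S): u = (0.8743+0.854)/(1+0.8743×0.854) = 0.98949, so the speed is 0.9895c.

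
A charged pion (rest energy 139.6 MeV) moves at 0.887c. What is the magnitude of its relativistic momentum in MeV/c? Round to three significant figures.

Lorentz factor: γ = (1 − 0.786769)^(−1/2) = 2.1656.
Momentum: p = γβ·mc = 2.1656 × 0.887 × 139.6 MeV/c = 268 MeV/c.

268 MeV/c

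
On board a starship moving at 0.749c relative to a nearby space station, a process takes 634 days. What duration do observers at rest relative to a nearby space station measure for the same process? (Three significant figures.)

β² = 0.561001, so γ = 1/√0.438999 = 1.5093.
Time dilation: Δt = γ·Δτ = 1.5093 × 634 = 957 days.

957 days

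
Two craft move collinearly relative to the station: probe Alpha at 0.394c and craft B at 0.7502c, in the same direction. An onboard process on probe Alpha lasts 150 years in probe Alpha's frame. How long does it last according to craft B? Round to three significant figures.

174 years

Speed of probe Alpha in craft B's frame: u = (v_A − v_B)/(1 − v_A v_B/c²) = (0.394 − 0.7502)/(1 − 0.394×0.7502) = −0.3562/0.7044212 = −0.50566; |u| = 0.50566c.
γ for this relative speed: γ = 1/√(1 − 0.255692) = 1.1591.
Probe Alpha's interval is proper; time dilation gives Δt_B = γΔτ = 1.1591 × 150 years = 174 years.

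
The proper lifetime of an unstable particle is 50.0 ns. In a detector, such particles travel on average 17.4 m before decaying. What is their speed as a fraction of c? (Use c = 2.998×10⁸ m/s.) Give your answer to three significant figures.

0.758c

Lab distance = (lab lifetime)·v = γτ·βc, so βγ = d/(cτ) = 17.40/(2.998×10⁸ × 5.000×10^-8) = 1.1608.
With βγ = 1.1608: γ² = 1 + (βγ)² = 2.34746, and β = (βγ)/γ = 1.1608/1.53214 = 0.758.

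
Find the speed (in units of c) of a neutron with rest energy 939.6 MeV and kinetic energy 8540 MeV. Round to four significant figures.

γ = 1 + K/(mc²) = 1 + 8540/939.6 = 10.089.
β = √(1 − 1/γ²) = √(1 − 0.00982435) = √0.99017565 = 0.9951.

0.9951c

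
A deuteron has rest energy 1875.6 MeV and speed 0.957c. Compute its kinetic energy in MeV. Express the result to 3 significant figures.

4590 MeV

γ = 1/√(1 − β²) = 1/√(1 − 0.915849) = 1/√0.084151 = 1/0.290088 = 3.4472.
Kinetic energy: K = (γ − 1)mc² = (3.4472 − 1) × 1875.6 MeV = 2.4472 × 1875.6 = 4590 MeV.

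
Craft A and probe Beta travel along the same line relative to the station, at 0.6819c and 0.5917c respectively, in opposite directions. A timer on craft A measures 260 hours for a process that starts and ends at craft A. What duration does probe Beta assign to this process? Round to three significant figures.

619 hours

The velocity of craft A relative to probe Beta is (0.6819 + 0.5917)c / (1 + 0.6819×0.5917) = 0.90746c; relative speed 0.90746c.
γ for this relative speed: γ = 1/√(1 − 0.823484) = 2.3802.
The clock on craft A records proper time, so probe Beta measures Δt = γΔτ = 2.3802 × 260 = 619 hours.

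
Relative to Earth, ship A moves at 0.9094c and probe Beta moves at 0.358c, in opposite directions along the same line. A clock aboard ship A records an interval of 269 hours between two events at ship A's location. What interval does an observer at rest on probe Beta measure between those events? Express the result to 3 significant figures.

918 hours

The velocity of ship A relative to probe Beta is (0.9094 + 0.358)c / (1 + 0.9094×0.358) = 0.95612c; relative speed 0.95612c.
At |u| = 0.95612c, γ = (1 − 0.914165)^(−1/2) = 3.4132.
The clock on ship A records proper time, so probe Beta measures Δt = γΔτ = 3.4132 × 269 = 918 hours.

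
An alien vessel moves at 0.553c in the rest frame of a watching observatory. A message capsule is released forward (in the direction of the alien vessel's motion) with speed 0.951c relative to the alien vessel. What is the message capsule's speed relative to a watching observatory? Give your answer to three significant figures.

In units of c, u = (u' + v)/(1 + u'v) with u' = 0.951 and v = 0.553.
Numerator: 0.951 + 0.553 = 1.504. Denominator: 1 + (0.951)(0.553) = 1.525903.
u = 1.504/1.525903 = 0.98565, so the speed is 0.986c.

0.986c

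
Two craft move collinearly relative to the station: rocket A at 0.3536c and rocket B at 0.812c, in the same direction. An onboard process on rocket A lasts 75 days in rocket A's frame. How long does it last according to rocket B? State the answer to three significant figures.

97.9 days

Transform rocket A's velocity into rocket B's frame: (0.3536 − 0.812)/(1 − 0.3536·0.812) = −0.4584/0.7128768, so the relative speed is 0.64303c.
γ for this relative speed: γ = 1/√(1 − 0.413488) = 1.3058.
Rocket A's interval is proper; time dilation gives Δt_B = γΔτ = 1.3058 × 75 days = 97.9 days.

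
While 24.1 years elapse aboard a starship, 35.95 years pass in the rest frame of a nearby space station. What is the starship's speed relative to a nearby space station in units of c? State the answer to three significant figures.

0.742c

γ = Δt/Δτ = 35.95/24.1 = 1.4917.
β = √(1 − 1/γ²) = √(1 − 0.449404) = √0.550596 = 0.742.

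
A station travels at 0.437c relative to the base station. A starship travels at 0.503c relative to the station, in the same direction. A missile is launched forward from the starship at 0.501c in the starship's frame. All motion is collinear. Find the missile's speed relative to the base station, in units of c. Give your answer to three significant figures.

0.917c

Apply u = (u'+v)/(1+u'v) twice. Missile in the station frame: (0.501+0.503)/(1+0.501·0.503) = 1.004/1.252003 = 0.80192c.
That velocity, transformed to the rest frame of the base station: (0.80192+0.437)/(1+0.80192·0.437) = 1.23892/1.35043904 = 0.91742c.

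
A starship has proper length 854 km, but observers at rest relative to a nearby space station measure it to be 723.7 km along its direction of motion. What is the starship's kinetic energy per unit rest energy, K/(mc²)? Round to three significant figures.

γ = L₀/L = 854/723.7 = 1.18005.
K/(mc²) = γ − 1 = 1.18005 − 1 = 0.180.

0.180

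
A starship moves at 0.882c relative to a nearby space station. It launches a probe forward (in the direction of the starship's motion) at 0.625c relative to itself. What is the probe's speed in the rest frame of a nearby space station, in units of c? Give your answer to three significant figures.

Relativistic velocity addition: u = (u' + v)/(1 + u'v/c²), with u' = 0.625c and v = 0.882c.
Numerator: 0.625 + 0.882 = 1.507. Denominator: 1 + (0.625)(0.882) = 1.55125.
u = 1.507/1.55125 = 0.97147, so the speed is 0.971c.

0.971c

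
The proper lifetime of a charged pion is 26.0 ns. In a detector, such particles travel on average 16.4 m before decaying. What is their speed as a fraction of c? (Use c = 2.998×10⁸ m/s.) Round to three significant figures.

Let x = d/(cτ) = 16.40 m / (2.998×10⁸ m/s × 2.600×10^-8 s) = 2.104. Since d = βγcτ, x = βγ = β/√(1−β²).
Solving: β² = x²/(1+x²) = 4.42682/5.42682 = 0.81573, so β = 0.903.

0.903c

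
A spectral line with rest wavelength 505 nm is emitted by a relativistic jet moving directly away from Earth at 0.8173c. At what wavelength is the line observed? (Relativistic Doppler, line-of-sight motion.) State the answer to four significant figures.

Relativistic Doppler for wavelength: λ_obs = λ_src · √((1+β)/(1−β)).
With β = 0.8173: factor = √(1.8173/0.1827) = 3.1539.
λ_obs = 505 × 3.1539 = 1593 nm.

1593 nm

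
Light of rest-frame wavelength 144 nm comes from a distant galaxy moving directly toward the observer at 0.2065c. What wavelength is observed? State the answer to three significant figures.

117 nm

Relativistic Doppler for wavelength: λ_obs = λ_src · √((1−β)/(1+β)).
With β = 0.2065: factor = √(0.7935/1.2065) = 0.81098.
λ_obs = 144 × 0.81098 = 117 nm.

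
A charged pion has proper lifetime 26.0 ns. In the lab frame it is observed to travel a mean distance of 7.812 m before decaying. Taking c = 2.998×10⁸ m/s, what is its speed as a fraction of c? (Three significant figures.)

0.708c

Let x = d/(cτ) = 7.812 m / (2.998×10⁸ m/s × 2.600×10^-8 s) = 1.0022. Since d = βγcτ, x = βγ = β/√(1−β²).
Solving: β² = x²/(1+x²) = 1.0044/2.0044 = 0.501098, so β = 0.708.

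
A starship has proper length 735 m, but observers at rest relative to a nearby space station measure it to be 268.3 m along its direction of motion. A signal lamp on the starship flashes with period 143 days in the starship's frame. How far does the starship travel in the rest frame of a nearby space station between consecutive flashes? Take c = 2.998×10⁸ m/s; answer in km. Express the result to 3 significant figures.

Length contraction gives γ = L₀/L = 735/268.3 = 2.73947.
β = √(1 − 1/γ²) = 0.93099. Lab-frame period = γτ = 2.73947×143 days = 391.74 days. Distance = βc × γτ = 0.93099 × 2.998×10⁸ m/s × 33846336 s = 9.4469×10^15 m = 9.45×10^12 km.

9.45×10^12 km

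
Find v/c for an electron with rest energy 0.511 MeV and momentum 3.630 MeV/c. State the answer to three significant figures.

0.990

βγ = pc/(mc²) = 3.630/0.511 = 7.1037.
Since γ² = 1 + (βγ)² = 51.4626, γ = √51.4626 = 7.17374, and β = (βγ)/γ = 7.1037/7.17374 = 0.990.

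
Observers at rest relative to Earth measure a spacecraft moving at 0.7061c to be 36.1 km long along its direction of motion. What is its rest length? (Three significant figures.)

Lorentz factor: γ = (1 − 0.49857721)^(−1/2) = 1.4122.
Proper length: L₀ = γ·L = 1.4122 × 36.1 = 51.0 km.

51.0 km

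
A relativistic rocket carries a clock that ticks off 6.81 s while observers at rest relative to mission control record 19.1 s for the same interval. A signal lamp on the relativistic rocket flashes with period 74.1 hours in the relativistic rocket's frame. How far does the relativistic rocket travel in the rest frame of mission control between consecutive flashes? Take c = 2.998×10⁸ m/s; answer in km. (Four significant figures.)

From Δt = γΔτ: γ = 19.1/6.81 = 2.8047.
β = √(1 − 1/γ²) = 0.93428. Lab-frame period = γτ = 2.8047×74.1 hours = 207.83 hours. Distance = βc × γτ = 0.93428 × 2.998×10⁸ m/s × 748188 s = 2.0957×10^14 m = 2.096×10^11 km.

2.096×10^11 km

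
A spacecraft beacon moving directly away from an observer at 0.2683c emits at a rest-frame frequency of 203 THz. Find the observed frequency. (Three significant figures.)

Relativistic Doppler (source moving away): f_obs = f_src · √((1−β)/(1+β)).
With β = 0.2683: factor = √(0.7317/1.2683) = 0.75955.
f_obs = 203 × 0.75955 = 154 THz.

154 THz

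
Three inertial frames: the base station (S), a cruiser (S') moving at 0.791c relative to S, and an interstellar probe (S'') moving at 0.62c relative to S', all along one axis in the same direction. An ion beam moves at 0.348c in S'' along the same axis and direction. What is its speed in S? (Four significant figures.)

0.9739c

Compose velocities in two stages. Stage 1 (into S'): u₁ = (0.348+0.62)/(1+0.348×0.62) = 0.79621.
Stage 2 (into S): u = (0.79621+0.791)/(1+0.79621×0.791) = 0.97387, so the speed is 0.9739c.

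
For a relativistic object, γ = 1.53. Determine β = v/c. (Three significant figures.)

0.757

β = √(1 − 1/γ²) = √(1 − 1/2.3409) = √0.572814 = 0.757.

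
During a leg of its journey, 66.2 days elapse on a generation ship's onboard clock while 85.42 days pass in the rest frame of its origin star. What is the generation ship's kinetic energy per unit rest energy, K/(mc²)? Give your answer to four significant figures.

From Δt = γΔτ: γ = 85.42/66.2 = 1.29033.
K/(mc²) = γ − 1 = 1.29033 − 1 = 0.2903.

0.2903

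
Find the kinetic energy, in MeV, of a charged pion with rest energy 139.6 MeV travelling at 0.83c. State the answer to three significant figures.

111 MeV

Lorentz factor: γ = (1 − 0.6889)^(−1/2) = 1.79287.
Kinetic energy: K = (γ − 1)mc² = (1.79287 − 1) × 139.6 MeV = 0.79287 × 139.6 = 111 MeV.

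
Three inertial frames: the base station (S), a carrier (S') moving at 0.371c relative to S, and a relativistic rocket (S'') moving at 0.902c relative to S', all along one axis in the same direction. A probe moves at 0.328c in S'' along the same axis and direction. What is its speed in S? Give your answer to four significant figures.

Apply u = (u'+v)/(1+u'v) twice. Probe in the carrier frame: (0.328+0.902)/(1+0.328·0.902) = 1.23/1.295856 = 0.94918c.
That velocity, transformed to the rest frame of the base station: (0.94918+0.371)/(1+0.94918·0.371) = 1.32018/1.35214578 = 0.97636c.

0.9764c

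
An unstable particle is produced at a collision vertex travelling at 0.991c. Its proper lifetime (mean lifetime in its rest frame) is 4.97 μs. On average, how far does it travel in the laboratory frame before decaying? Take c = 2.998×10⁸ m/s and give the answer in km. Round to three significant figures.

β² = 0.982081, so γ = 1/√0.017919 = 7.4704.
Lab-frame lifetime: Δt = γτ = 7.4704 × 4.97 μs = 37.128 μs.
Distance: d = vΔt = 0.991 × 2.998×10⁸ m/s × 3.7128×10^-5 s = 11000 m = 11.0 km.

11.0 km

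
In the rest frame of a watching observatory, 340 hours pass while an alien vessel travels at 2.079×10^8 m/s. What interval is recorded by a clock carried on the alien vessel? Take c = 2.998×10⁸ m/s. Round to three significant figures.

245 hours

β = v/c = (2.079×10^8 m/s)/(2.998×10⁸ m/s) = 0.693462.
With β = 0.693462, γ = 1/√(1 − 0.693462²) = 1/√0.5191105 = 1.3879.
The alien vessel's clock runs slow as seen from a watching observatory, so Δτ = Δt/γ = 340/1.3879 = 245 hours.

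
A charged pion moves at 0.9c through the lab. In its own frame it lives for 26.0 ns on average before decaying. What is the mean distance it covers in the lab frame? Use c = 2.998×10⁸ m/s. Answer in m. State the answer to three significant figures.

β² = 0.81, so γ = 1/√0.19 = 2.2942.
Lab-frame lifetime: Δt = γτ = 2.2942 × 26.0 ns = 59.649 ns.
Distance: d = vΔt = 0.9 × 2.998×10⁸ m/s × 5.9649×10^-8 s = 16.1 m.

16.1 m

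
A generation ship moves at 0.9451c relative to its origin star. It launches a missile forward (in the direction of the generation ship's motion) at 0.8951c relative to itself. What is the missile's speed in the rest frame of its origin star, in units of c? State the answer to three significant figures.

Relativistic velocity addition: u = (u' + v)/(1 + u'v/c²), with u' = 0.8951c and v = 0.9451c.
Numerator: 0.8951 + 0.9451 = 1.8402. Denominator: 1 + (0.8951)(0.9451) = 1.84595901.
u = 1.8402/1.84595901 = 0.99688, so the speed is 0.997c.

0.997c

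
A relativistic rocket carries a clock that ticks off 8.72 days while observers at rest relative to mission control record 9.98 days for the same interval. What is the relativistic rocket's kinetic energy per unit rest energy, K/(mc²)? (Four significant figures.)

From Δt = γΔτ: γ = 9.98/8.72 = 1.1445.
K/(mc²) = γ − 1 = 1.1445 − 1 = 0.1445.

0.1445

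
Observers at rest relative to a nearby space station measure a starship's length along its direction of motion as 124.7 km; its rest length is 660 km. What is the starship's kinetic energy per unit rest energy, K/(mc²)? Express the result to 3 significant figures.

4.29

From L = L₀/γ: γ = 660/124.7 = 5.2927.
Since K = (γ−1)mc², K/(mc²) = 5.2927 − 1 = 4.29.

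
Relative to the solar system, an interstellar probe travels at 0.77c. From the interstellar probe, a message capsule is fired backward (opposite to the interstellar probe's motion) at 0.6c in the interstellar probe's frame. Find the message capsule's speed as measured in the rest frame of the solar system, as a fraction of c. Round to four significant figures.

In units of c, u = (u' + v)/(1 + u'v) with u' = −0.6 and v = 0.77.
Numerator: −0.6 + 0.77 = 0.17. Denominator: 1 + (−0.6)(0.77) = 0.538.
u = 0.17/0.538 = 0.31599, so the speed is 0.3160c.

0.3160c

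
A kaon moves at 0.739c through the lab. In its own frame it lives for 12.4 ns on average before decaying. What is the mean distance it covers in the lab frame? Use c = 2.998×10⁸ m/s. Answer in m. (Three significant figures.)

4.08 m

γ = 1/√(1 − β²) = 1/√(1 − 0.546121) = 1/√0.453879 = 1/0.673705 = 1.4843.
Lab-frame lifetime: Δt = γτ = 1.4843 × 12.4 ns = 18.405 ns.
Distance: d = vΔt = 0.739 × 2.998×10⁸ m/s × 1.8405×10^-8 s = 4.08 m.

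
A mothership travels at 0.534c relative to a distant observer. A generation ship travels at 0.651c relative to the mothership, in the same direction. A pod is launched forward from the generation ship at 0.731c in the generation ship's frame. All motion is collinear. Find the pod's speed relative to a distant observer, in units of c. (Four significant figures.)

First combine the pod and generation ship (S''→S'): u₁ = (0.731 + 0.651)/(1 + 0.731×0.651) = 1.382/1.475881 = 0.93639.
Then combine with the mothership (S'→S): u = (0.93639 + 0.534)/(1 + 0.93639×0.534) = 1.47039/1.50003226 = 0.98024.

0.9802c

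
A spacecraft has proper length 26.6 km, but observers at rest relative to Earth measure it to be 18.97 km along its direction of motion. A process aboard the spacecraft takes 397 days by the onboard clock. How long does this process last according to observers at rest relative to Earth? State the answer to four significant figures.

556.7 days

Length contraction gives γ = L₀/L = 26.6/18.97 = 1.40221.
The same γ dilates the second interval: 1.40221 × 397 days = 556.7 days.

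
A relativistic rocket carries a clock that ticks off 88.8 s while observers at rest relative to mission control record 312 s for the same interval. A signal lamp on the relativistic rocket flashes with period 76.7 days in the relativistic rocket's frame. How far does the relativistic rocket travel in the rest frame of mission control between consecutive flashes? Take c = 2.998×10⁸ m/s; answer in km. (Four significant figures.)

6.692×10^12 km

The time-dilation ratio gives γ = 312/88.8 = 3.51351.
β = √(1 − 1/γ²) = 0.95864. Lab-frame period = γτ = 3.51351×76.7 days = 269.49 days. Distance = βc × γτ = 0.95864 × 2.998×10⁸ m/s × 23283936 s = 6.6918×10^15 m = 6.692×10^12 km.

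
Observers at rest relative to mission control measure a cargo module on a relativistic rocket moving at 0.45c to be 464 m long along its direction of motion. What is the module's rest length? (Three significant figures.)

Lorentz factor: γ = (1 − 0.2025)^(−1/2) = 1.1198.
Proper length: L₀ = γ·L = 1.1198 × 464 = 520 m.

520 m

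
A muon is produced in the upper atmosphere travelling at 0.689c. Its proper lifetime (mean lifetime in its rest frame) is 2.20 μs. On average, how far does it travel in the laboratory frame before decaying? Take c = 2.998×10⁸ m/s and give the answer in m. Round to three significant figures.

With β = 0.689, γ = 1/√(1 − 0.689²) = 1/√0.525279 = 1.3798.
Lab-frame lifetime: Δt = γτ = 1.3798 × 2.20 μs = 3.0356 μs.
Distance: d = vΔt = 0.689 × 2.998×10⁸ m/s × 3.0356×10^-6 s = 627 m.

627 m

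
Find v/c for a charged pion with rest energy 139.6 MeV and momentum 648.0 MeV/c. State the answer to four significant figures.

0.9776

βγ = pc/(mc²) = 648.0/139.6 = 4.6418.
Since γ² = 1 + (βγ)² = 22.5463, γ = √22.5463 = 4.74829, and β = (βγ)/γ = 4.6418/4.74829 = 0.9776.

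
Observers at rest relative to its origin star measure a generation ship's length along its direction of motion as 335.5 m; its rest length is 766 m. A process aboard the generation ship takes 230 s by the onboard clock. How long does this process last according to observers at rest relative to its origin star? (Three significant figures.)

525 s

γ = L₀/L = 766/335.5 = 2.28316.
Δt = γΔτ = 2.28316 × 230 = 525 s.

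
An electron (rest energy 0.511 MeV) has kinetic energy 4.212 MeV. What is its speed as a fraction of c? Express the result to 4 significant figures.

0.9941c

K = (γ−1)mc², so γ = 1 + 4.212/0.511 = 9.2427.
Then v/c = √(1 − γ⁻²) = √(1 − 0.0117058) = √0.9882942 = 0.9941.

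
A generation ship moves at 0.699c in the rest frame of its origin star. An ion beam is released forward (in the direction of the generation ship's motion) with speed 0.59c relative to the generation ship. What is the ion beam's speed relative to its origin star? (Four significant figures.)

0.9126c

Relativistic velocity addition: u = (u' + v)/(1 + u'v/c²), with u' = 0.59c and v = 0.699c.
Numerator: 0.59 + 0.699 = 1.289. Denominator: 1 + (0.59)(0.699) = 1.41241.
u = 1.289/1.41241 = 0.91262, so the speed is 0.9126c.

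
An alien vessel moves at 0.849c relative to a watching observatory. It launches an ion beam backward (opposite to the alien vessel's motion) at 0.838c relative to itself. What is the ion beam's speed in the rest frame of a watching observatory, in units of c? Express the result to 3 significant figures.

0.0381c

Relativistic velocity addition: u = (u' + v)/(1 + u'v/c²), with u' = −0.838c and v = 0.849c.
Numerator: −0.838 + 0.849 = 0.011. Denominator: 1 + (−0.838)(0.849) = 0.288538.
u = 0.011/0.288538 = 0.038123, so the speed is 0.0381c.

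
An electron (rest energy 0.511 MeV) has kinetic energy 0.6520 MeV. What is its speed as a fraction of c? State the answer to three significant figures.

0.898c

γ = 1 + K/(mc²) = 1 + 0.6520/0.511 = 2.2759.
β = √(1 − 1/γ²) = √(1 − 0.193061) = √0.806939 = 0.898.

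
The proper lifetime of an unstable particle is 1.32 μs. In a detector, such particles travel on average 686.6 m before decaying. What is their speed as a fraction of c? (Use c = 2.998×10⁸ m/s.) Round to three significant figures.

Lab distance = (lab lifetime)·v = γτ·βc, so βγ = d/(cτ) = 686.6/(2.998×10⁸ × 1.320×10^-6) = 1.735.
With βγ = 1.735: γ² = 1 + (βγ)² = 4.01023, and β = (βγ)/γ = 1.735/2.00256 = 0.866.

0.866c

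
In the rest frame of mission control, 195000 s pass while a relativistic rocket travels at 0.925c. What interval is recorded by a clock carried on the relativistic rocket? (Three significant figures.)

74100 s

With β = 0.925, γ = 1/√(1 − 0.925²) = 1/√0.144375 = 2.6318.
The relativistic rocket's clock runs slow as seen from mission control, so Δτ = Δt/γ = 195000/2.6318 = 74100 s.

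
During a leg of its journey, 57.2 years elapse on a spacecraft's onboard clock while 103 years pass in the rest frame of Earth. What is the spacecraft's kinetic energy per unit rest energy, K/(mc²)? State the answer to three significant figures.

γ = Δt/Δτ = 103/57.2 = 1.8007.
Since K = (γ−1)mc², K/(mc²) = 1.8007 − 1 = 0.801.

0.801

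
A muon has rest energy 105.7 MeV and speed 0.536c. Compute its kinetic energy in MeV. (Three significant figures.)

γ = 1/√(1 − β²) = 1/√(1 − 0.287296) = 1/√0.712704 = 1/0.844218 = 1.18453.
Kinetic energy: K = (γ − 1)mc² = (1.18453 − 1) × 105.7 MeV = 0.18453 × 105.7 = 19.5 MeV.

19.5 MeV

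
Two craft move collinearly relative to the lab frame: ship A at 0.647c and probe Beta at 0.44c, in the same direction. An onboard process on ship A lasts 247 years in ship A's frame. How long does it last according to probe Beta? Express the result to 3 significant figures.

258 years

Transform ship A's velocity into probe Beta's frame: (0.647 − 0.44)/(1 − 0.647·0.44) = 0.207/0.71532, so the relative speed is 0.28938c.
At |u| = 0.28938c, γ = (1 − 0.0837408)^(−1/2) = 1.0447.
The clock on ship A records proper time, so probe Beta measures Δt = γΔτ = 1.0447 × 247 = 258 years.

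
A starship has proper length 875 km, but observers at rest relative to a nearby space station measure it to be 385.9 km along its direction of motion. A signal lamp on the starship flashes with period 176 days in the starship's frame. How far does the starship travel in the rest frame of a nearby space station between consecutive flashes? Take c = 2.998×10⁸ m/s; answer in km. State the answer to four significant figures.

Length contraction gives γ = L₀/L = 875/385.9 = 2.26743.
β = √(1 − 1/γ²) = 0.89749. Lab-frame period = γτ = 2.26743×176 days = 399.07 days. Distance = βc × γτ = 0.89749 × 2.998×10⁸ m/s × 34479648 s = 9.2774×10^15 m = 9.277×10^12 km.

9.277×10^12 km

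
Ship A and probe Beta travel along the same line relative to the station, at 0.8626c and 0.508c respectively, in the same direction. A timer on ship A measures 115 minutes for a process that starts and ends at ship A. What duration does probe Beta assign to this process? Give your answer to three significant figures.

The velocity of ship A relative to probe Beta is (0.8626 − 0.508)c / (1 − 0.8626×0.508) = 0.63119c; relative speed 0.63119c.
At |u| = 0.63119c, γ = (1 − 0.398401)^(−1/2) = 1.2893.
Ship A's interval is proper; time dilation gives Δt_B = γΔτ = 1.2893 × 115 minutes = 148 minutes.

148 minutes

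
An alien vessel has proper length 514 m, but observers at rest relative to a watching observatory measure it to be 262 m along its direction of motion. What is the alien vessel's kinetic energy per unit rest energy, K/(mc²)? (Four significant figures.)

From L = L₀/γ: γ = 514/262 = 1.96183.
Since K = (γ−1)mc², K/(mc²) = 1.96183 − 1 = 0.9618.

0.9618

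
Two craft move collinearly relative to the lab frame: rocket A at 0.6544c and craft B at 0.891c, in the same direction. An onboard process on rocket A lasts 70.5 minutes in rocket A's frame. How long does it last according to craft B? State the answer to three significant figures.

Speed of rocket A in craft B's frame: u = (v_A − v_B)/(1 − v_A v_B/c²) = (0.6544 − 0.891)/(1 − 0.6544×0.891) = −0.2366/0.4169296 = −0.56748; |u| = 0.56748c.
γ for this relative speed: γ = 1/√(1 − 0.322034) = 1.2145.
The clock on rocket A records proper time, so craft B measures Δt = γΔτ = 1.2145 × 70.5 = 85.6 minutes.

85.6 minutes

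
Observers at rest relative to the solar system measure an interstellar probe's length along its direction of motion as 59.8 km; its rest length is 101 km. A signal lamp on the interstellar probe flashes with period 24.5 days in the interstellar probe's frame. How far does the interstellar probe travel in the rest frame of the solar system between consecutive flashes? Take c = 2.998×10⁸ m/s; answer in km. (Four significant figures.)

Length contraction gives γ = L₀/L = 101/59.8 = 1.68896.
β = √(1 − 1/γ²) = 0.80588. Lab-frame period = γτ = 1.68896×24.5 days = 41.38 days. Distance = βc × γτ = 0.80588 × 2.998×10⁸ m/s × 3575232 s = 8.6379×10^14 m = 8.638×10^11 km.

8.638×10^11 km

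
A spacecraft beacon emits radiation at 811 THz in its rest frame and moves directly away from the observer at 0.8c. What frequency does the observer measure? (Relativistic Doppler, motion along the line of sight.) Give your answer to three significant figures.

Relativistic Doppler (source moving away): f_obs = f_src · √((1−β)/(1+β)).
With β = 0.8: factor = √(0.2/1.8) = 0.33333.
f_obs = 811 × 0.33333 = 270 THz.

270 THz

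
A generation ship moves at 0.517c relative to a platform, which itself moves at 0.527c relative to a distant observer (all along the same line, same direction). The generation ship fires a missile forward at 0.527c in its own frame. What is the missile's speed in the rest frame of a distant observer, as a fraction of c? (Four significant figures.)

0.9407c

Apply u = (u'+v)/(1+u'v) twice. Missile in the platform frame: (0.527+0.517)/(1+0.527·0.517) = 1.044/1.272459 = 0.82046c.
That velocity, transformed to the rest frame of a distant observer: (0.82046+0.527)/(1+0.82046·0.527) = 1.34746/1.43238242 = 0.94071c.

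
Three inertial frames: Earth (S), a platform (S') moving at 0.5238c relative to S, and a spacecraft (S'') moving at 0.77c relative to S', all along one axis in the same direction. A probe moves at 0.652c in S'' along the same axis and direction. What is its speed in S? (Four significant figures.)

Apply u = (u'+v)/(1+u'v) twice. Probe in the platform frame: (0.652+0.77)/(1+0.652·0.77) = 1.422/1.50204 = 0.94671c.
That velocity, transformed to the rest frame of Earth: (0.94671+0.5238)/(1+0.94671·0.5238) = 1.47051/1.495886698 = 0.98304c.

0.9830c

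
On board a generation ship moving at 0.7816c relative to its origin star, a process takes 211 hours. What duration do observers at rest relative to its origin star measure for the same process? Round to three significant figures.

γ = 1/√(1 − β²) = 1/√(1 − 0.61089856) = 1/√0.38910144 = 1/0.62378 = 1.6031.
Time dilation: Δt = γ·Δτ = 1.6031 × 211 = 338 hours.

338 hours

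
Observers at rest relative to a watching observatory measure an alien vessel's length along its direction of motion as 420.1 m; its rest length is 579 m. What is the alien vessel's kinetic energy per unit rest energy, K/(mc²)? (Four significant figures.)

γ = L₀/L = 579/420.1 = 1.37824.
K/(mc²) = γ − 1 = 1.37824 − 1 = 0.3782.

0.3782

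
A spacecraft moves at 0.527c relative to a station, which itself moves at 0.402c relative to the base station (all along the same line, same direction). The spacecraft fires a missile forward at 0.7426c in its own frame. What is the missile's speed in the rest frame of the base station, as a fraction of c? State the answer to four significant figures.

Apply u = (u'+v)/(1+u'v) twice. Missile in the station frame: (0.7426+0.527)/(1+0.7426·0.527) = 1.2696/1.3913502 = 0.91249c.
That velocity, transformed to the rest frame of the base station: (0.91249+0.402)/(1+0.91249·0.402) = 1.31449/1.36682098 = 0.96171c.

0.9617c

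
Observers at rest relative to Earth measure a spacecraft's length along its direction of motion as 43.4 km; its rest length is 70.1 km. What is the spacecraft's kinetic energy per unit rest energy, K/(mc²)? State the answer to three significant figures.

γ = L₀/L = 70.1/43.4 = 1.61521.
K/(mc²) = γ − 1 = 1.61521 − 1 = 0.615.

0.615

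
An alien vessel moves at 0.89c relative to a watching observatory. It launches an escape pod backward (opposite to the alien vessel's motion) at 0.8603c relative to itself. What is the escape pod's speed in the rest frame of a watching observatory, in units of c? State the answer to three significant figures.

0.127c

In units of c, u = (u' + v)/(1 + u'v) with u' = −0.8603 and v = 0.89.
Numerator: −0.8603 + 0.89 = 0.0297. Denominator: 1 + (−0.8603)(0.89) = 0.234333.
u = 0.0297/0.234333 = 0.12674, so the speed is 0.127c.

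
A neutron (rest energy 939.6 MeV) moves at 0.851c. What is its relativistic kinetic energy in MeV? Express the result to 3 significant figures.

γ = 1/√(1 − β²) = 1/√(1 − 0.724201) = 1/√0.275799 = 1/0.525166 = 1.90416.
Kinetic energy: K = (γ − 1)mc² = (1.90416 − 1) × 939.6 MeV = 0.90416 × 939.6 = 850 MeV.

850 MeV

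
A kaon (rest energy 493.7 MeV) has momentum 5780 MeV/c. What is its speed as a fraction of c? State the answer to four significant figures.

0.9964c

pc/(mc²) = 5780/493.7 = 11.708 = βγ = β/√(1−β²).
So β² = x²/(1 + x²) with x = 11.708: x² = 137.077, β² = 137.077/138.077 = 0.992758, β = 0.9964.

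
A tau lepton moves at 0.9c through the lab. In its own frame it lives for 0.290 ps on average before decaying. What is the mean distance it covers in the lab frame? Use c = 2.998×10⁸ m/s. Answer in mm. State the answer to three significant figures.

0.180 mm

Lorentz factor: γ = (1 − 0.81)^(−1/2) = 2.2942.
Lab-frame lifetime: Δt = γτ = 2.2942 × 0.290 ps = 0.66532 ps.
Distance: d = vΔt = 0.9 × 2.998×10⁸ m/s × 6.6532×10^-13 s = 1.80×10^-4 m = 0.180 mm.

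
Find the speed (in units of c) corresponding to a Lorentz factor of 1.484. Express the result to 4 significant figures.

β = √(1 − 1/γ²) = √(1 − 1/2.202256) = √0.54592 = 0.7389.

0.7389c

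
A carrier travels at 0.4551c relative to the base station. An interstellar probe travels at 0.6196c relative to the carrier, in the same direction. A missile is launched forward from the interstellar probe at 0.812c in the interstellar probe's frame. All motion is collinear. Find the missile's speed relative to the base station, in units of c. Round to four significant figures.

0.9819c

Compose velocities in two stages. Stage 1 (into S'): u₁ = (0.812+0.6196)/(1+0.812×0.6196) = 0.95242.
Stage 2 (into S): u = (0.95242+0.4551)/(1+0.95242×0.4551) = 0.98191, so the speed is 0.9819c.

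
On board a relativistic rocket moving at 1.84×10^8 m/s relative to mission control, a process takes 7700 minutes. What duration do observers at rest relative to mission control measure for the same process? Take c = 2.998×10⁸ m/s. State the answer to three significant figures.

β = v/c = (1.84×10^8 m/s)/(2.998×10⁸ m/s) = 0.613742.
γ = 1/√(1 − β²) = 1/√(1 − 0.3766792) = 1/√0.6233208 = 1/0.789507 = 1.2666.
Time dilation: Δt = γ·Δτ = 1.2666 × 7700 = 9750 minutes.

9750 minutes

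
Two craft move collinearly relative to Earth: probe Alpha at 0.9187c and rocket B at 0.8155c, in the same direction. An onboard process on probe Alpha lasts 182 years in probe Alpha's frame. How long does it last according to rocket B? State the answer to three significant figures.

The velocity of probe Alpha relative to rocket B is (0.9187 − 0.8155)c / (1 − 0.9187×0.8155) = 0.41148c; relative speed 0.41148c.
γ for this relative speed: γ = 1/√(1 − 0.169316) = 1.0972.
Probe Alpha's interval is proper; time dilation gives Δt_B = γΔτ = 1.0972 × 182 years = 200 years.

200 years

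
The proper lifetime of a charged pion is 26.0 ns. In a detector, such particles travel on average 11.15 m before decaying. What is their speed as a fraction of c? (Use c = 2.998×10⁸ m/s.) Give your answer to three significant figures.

0.820c

Lab distance = (lab lifetime)·v = γτ·βc, so βγ = d/(cτ) = 11.15/(2.998×10⁸ × 2.600×10^-8) = 1.4304.
With βγ = 1.4304: γ² = 1 + (βγ)² = 3.04604, and β = (βγ)/γ = 1.4304/1.74529 = 0.820.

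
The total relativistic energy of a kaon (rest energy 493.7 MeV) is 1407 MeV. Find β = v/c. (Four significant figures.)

γ = E/(mc²) = 1407/493.7 = 2.8499.
β = √(1 − 1/γ²) = √(1 − 0.123123) = √0.876877 = 0.9364.

0.9364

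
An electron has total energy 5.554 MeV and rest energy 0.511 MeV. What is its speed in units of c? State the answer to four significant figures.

γ = E/(mc²) = 5.554/0.511 = 10.869.
β = √(1 − 1/γ²) = √(1 − 0.00846488) = √0.99153512 = 0.9958.

0.9958c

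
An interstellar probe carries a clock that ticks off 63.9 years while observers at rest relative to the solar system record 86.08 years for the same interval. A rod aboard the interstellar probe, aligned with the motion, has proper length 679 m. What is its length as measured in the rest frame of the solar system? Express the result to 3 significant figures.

The time-dilation ratio gives γ = 86.08/63.9 = 1.3471.
L = L₀/γ = 679/1.3471 = 504 m.

504 m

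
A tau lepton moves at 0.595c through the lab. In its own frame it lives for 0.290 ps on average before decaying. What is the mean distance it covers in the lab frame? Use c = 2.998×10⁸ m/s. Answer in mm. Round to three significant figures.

Lorentz factor: γ = (1 − 0.354025)^(−1/2) = 1.2442.
Lab-frame lifetime: Δt = γτ = 1.2442 × 0.290 ps = 0.36082 ps.
Distance: d = vΔt = 0.595 × 2.998×10⁸ m/s × 3.6082×10^-13 s = 6.44×10^-5 m = 0.0644 mm.

0.0644 mm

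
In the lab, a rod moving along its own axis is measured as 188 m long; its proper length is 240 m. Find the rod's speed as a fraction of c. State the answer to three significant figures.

Length contraction gives γ = L₀/L = 240/188 = 1.2766.
β = √(1 − 1/γ²) = √0.386393 = 0.622.

0.622c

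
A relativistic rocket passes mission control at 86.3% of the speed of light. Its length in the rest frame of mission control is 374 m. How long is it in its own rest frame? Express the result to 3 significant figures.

740 m

β² = 0.744769, so γ = 1/√0.255231 = 1.9794.
Proper length: L₀ = γ·L = 1.9794 × 374 = 740 m.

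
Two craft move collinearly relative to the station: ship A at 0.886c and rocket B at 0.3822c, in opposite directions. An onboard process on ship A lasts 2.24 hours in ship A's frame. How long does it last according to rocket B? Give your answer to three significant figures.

The velocity of ship A relative to rocket B is (0.886 + 0.3822)c / (1 + 0.886×0.3822) = 0.94739c; relative speed 0.94739c.
γ for this relative speed: γ = 1/√(1 − 0.897548) = 3.1242.
Ship A's interval is proper; time dilation gives Δt_B = γΔτ = 3.1242 × 2.24 hours = 7.00 hours.

7.00 hours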